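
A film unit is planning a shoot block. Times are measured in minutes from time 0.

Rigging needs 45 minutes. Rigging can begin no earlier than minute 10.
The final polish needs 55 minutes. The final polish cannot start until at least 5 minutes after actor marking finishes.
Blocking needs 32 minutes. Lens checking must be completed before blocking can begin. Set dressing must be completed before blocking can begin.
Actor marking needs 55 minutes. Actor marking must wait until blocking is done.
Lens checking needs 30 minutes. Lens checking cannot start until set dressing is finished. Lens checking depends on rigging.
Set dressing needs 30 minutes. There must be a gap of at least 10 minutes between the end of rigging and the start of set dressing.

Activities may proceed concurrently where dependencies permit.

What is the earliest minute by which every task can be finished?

Rigging waits on its own release at minute 10, so it starts at minute 10 and finishes at 10 + 45 = minute 55.
After rigging (finishes minute 55, plus 10-minute gap → minute 65), set dressing can start at minute 65 and finishes at minute 95.
Lens checking needs all of set dressing (finishes minute 95); rigging (finishes minute 55). That puts its earliest start at minute 95; it finishes at 95 + 30 = minute 125.
Blocking needs all of lens checking (finishes minute 125); set dressing (finishes minute 95). That puts its earliest start at minute 125; it finishes at 125 + 32 = minute 157.
After blocking (finishes minute 157), actor marking can start at minute 157 and finishes at minute 212.
The final polish waits on actor marking (finishes minute 212, plus 5-minute gap → minute 217), so it starts at minute 217 and finishes at 217 + 55 = minute 272.
All tasks are finished once the last one completes. Finish times: Rigging at 55, Set dressing at 95, Lens checking at 125, Blocking at 157, Actor marking at 212, The final polish at 272. The latest is minute 272.

272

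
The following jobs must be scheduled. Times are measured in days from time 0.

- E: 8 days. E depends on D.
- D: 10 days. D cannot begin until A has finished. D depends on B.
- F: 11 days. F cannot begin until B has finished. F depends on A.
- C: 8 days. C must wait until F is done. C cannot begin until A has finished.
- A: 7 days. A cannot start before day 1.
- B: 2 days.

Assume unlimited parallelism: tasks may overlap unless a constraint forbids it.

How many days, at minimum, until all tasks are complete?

27

B can start immediately at day 0; it finishes at day 2.
After its own release at day 1, A can start at day 1 and finishes at day 8.
F needs all of B (finishes day 2); A (finishes day 8). That puts its earliest start at day 8; it finishes at 8 + 11 = day 19.
C has to wait for F (finishes day 19); A (finishes day 8). The latest of these is day 19, so C runs day 19 to 19 + 8 = day 27.
For D: A (finishes day 8); B (finishes day 2). Taking the maximum gives a start of day 8, and it finishes at 8 + 10 = day 18.
E waits on D (finishes day 18), so it starts at day 18 and finishes at 18 + 8 = day 26.
All tasks are finished once the last one completes. Finish times: A at 8, B at 2, C at 27, D at 18, E at 26, F at 19. The latest is day 27.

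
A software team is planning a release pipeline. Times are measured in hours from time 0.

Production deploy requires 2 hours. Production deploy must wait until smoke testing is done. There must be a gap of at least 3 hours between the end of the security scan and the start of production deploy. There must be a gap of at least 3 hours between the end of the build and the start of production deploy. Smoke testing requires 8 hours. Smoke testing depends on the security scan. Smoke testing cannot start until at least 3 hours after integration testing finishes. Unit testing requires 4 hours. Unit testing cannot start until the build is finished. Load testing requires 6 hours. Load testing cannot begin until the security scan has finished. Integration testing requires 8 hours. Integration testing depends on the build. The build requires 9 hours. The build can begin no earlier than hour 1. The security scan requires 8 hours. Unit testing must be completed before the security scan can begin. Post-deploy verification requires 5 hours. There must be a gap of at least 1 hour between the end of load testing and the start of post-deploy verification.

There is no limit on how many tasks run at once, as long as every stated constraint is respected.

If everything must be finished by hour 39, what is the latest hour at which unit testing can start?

15

Production deploy has no dependents, so it just needs to finish by hour 39. Starting by 39 − 2 = hour 37 achieves that.
Smoke testing must finish before production deploy (must start by hour 37). With an 8-hour duration, smoke testing must start by 37 − 8 = hour 29.
Post-deploy verification must finish by hour 39; it takes 5 hours, so it must start by 39 − 5 = hour 34.
Load testing feeds into post-deploy verification (must start by hour 34, minus 1-hour gap → hour 33); so load testing must finish by hour 33 and therefore start by hour 27.
For the security scan: smoke testing (must start by hour 29); load testing (must start by hour 27); production deploy (must start by hour 37, minus 3-hour gap → hour 34). The most restrictive is hour 27; with an 8-hour duration, the security scan must start by hour 19.
Unit testing feeds into the security scan (must start by hour 19); so unit testing must finish by hour 19 and therefore start by hour 15.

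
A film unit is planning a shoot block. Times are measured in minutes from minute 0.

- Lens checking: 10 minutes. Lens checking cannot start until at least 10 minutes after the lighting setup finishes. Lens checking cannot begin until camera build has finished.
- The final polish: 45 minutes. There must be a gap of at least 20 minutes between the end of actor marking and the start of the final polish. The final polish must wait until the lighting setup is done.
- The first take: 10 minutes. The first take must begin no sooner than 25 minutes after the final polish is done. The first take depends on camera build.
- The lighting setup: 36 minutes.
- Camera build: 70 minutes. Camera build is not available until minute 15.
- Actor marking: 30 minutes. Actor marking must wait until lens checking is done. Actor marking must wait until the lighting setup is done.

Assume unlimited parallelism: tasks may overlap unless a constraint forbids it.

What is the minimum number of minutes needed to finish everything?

225

After its own release at minute 15, camera build can start at minute 15 and finishes at minute 85.
Nothing blocks the lighting setup, so it runs from minute 0 to minute 36.
Lens checking has to wait for the lighting setup (finishes minute 36, plus 10-minute gap → minute 46); camera build (finishes minute 85). The latest of these is minute 85, so lens checking runs minute 85 to 85 + 10 = minute 95.
Actor marking has to wait for lens checking (finishes minute 95); the lighting setup (finishes minute 36). The latest of these is minute 95, so actor marking runs minute 95 to 95 + 30 = minute 125.
The final polish has to wait for actor marking (finishes minute 125, plus 20-minute gap → minute 145); the lighting setup (finishes minute 36). The latest of these is minute 145, so the final polish runs minute 145 to 145 + 45 = minute 190.
For the first take: the final polish (finishes minute 190, plus 25-minute gap → minute 215); camera build (finishes minute 85). Taking the maximum gives a start of minute 215, and it finishes at 215 + 10 = minute 225.
All tasks are finished once the last one completes. Finish times: The lighting setup at 36, Camera build at 85, Lens checking at 95, Actor marking at 125, The final polish at 190, The first take at 225. The latest is minute 225.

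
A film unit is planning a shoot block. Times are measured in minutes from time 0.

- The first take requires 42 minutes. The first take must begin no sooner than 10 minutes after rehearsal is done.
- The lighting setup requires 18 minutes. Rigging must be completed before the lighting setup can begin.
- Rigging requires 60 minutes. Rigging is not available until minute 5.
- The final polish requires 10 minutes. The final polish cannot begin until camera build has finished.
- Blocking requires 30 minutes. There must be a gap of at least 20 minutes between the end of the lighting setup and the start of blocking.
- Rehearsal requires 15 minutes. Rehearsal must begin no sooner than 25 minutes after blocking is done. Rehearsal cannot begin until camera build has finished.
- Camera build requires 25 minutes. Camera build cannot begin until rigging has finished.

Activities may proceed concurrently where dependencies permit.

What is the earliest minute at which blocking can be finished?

Rigging cannot begin until its own release at minute 5. It runs from minute 5 to 5 + 60 = minute 65.
The lighting setup waits on rigging (finishes minute 65), so it starts at minute 65 and finishes at 65 + 18 = minute 83.
Blocking waits on the lighting setup (finishes minute 83, plus 20-minute gap → minute 103), so it starts at minute 103 and finishes at 103 + 30 = minute 133.

133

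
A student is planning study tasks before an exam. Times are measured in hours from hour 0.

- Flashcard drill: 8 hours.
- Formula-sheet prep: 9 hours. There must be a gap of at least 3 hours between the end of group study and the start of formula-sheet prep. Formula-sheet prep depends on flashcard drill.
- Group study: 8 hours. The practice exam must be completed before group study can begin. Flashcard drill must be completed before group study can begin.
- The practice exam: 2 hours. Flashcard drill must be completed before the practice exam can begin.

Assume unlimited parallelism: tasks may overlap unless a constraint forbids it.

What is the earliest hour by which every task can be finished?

30

Flashcard drill has no prerequisites, so it starts at hour 0 and finishes at hour 8.
After flashcard drill (finishes hour 8), the practice exam can start at hour 8 and finishes at hour 10.
Group study cannot start until the practice exam (finishes hour 10); flashcard drill (finishes hour 8). The controlling bound is hour 10, so group study finishes at 10 + 8 = hour 18.
Formula-sheet prep has to wait for group study (finishes hour 18, plus 3-hour gap → hour 21); flashcard drill (finishes hour 8). The latest of these is hour 21, so formula-sheet prep runs hour 21 to 21 + 9 = hour 30.
All tasks are finished once the last one completes. Finish times: Flashcard drill at 8, The practice exam at 10, Group study at 18, Formula-sheet prep at 30. The latest is hour 30.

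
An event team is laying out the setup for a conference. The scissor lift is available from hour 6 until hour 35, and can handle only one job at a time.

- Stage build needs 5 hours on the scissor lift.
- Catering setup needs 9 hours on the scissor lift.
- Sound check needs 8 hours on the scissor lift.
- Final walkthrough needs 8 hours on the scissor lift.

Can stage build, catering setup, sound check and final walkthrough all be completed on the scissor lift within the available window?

The scissor lift window is 35 − 6 = 29 hours.
Running back to back, the jobs need 5 + 9 + 8 + 8 = 30 hours on the scissor lift.
Since 30 > 29, they cannot all fit.

No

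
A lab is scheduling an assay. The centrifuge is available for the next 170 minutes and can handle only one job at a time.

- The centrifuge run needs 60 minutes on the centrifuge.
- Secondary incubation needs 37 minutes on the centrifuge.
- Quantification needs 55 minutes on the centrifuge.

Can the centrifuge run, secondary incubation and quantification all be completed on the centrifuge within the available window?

Yes

Running back to back, the jobs need 60 + 37 + 55 = 152 minutes on the centrifuge.
Since 152 ≤ 170, they fit within the window.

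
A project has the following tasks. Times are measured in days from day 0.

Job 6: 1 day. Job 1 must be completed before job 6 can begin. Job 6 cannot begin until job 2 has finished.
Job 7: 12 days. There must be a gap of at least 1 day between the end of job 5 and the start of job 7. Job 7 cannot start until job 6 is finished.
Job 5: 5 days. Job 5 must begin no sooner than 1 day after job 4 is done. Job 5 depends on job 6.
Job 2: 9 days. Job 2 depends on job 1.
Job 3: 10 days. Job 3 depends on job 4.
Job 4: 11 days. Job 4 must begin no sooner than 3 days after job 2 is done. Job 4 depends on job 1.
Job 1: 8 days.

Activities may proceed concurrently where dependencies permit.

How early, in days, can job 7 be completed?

50

Job 1 can start immediately at day 0; it finishes at day 8.
Job 2 waits on job 1 (finishes day 8), so it starts at day 8 and finishes at 8 + 9 = day 17.
Job 6 cannot start until job 1 (finishes day 8); job 2 (finishes day 17). The controlling bound is day 17, so job 6 finishes at 17 + 1 = day 18.
Job 4 cannot start until job 2 (finishes day 17, plus 3-day gap → day 20); job 1 (finishes day 8). The controlling bound is day 20, so job 4 finishes at 20 + 11 = day 31.
Job 5 cannot start until job 4 (finishes day 31, plus 1-day gap → day 32); job 6 (finishes day 18). The controlling bound is day 32, so job 5 finishes at 32 + 5 = day 37.
For job 7: job 5 (finishes day 37, plus 1-day gap → day 38); job 6 (finishes day 18). Taking the maximum gives a start of day 38, and it finishes at 38 + 12 = day 50.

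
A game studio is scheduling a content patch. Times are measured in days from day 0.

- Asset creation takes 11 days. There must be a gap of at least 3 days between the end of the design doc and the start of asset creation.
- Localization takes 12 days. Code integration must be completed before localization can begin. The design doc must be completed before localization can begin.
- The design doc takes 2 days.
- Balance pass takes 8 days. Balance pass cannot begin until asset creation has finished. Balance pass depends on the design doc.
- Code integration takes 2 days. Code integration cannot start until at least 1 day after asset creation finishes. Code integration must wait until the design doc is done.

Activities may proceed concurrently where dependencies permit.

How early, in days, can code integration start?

17

The design doc can start immediately at day 0; it finishes at day 2.
Asset creation waits on the design doc (finishes day 2, plus 3-day gap → day 5), so it starts at day 5 and finishes at 5 + 11 = day 16.
Code integration waits on asset creation (finishes day 16, plus 1-day gap → day 17); the design doc (finishes day 2). The latest of these is day 17, which is the earliest code integration can start.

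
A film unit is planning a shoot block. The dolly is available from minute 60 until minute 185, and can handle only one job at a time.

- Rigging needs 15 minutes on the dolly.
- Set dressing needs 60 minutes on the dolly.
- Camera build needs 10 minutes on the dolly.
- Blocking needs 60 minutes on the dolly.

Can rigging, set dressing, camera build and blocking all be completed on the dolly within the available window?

The dolly window is 185 − 60 = 125 minutes.
Running back to back, the jobs need 15 + 60 + 10 + 60 = 145 minutes on the dolly.
Since 145 > 125, they cannot all fit.

No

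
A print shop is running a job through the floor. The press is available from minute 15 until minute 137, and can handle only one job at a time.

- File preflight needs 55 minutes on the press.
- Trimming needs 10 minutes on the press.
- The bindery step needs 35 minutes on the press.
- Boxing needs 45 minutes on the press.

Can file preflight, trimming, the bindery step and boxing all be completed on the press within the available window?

No

The press window is 137 − 15 = 122 minutes.
Running back to back, the jobs need 55 + 10 + 35 + 45 = 145 minutes on the press.
Since 145 > 122, they cannot all fit.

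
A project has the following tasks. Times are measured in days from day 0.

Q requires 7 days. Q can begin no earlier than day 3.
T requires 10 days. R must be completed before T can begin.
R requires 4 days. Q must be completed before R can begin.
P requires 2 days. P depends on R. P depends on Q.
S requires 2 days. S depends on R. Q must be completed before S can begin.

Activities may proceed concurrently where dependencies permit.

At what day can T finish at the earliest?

Q cannot begin until its own release at day 3. It runs from day 3 to 3 + 7 = day 10.
R cannot begin until Q (finishes day 10). It runs from day 10 to 10 + 4 = day 14.
T waits on R (finishes day 14), so it starts at day 14 and finishes at 14 + 10 = day 24.

24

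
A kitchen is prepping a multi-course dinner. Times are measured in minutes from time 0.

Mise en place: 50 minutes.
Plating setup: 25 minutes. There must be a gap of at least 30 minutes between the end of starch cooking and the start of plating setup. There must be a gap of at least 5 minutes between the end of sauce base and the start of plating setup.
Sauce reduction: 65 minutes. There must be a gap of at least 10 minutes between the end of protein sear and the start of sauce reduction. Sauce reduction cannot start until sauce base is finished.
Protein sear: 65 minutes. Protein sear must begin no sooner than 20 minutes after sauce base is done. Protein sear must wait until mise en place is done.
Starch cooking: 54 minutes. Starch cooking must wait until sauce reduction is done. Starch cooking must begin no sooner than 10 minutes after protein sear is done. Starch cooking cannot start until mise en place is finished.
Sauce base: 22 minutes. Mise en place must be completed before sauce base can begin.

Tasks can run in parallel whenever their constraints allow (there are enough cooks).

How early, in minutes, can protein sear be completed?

Nothing blocks mise en place, so it runs from minute 0 to minute 50.
After mise en place (finishes minute 50), sauce base can start at minute 50 and finishes at minute 72.
Protein sear needs all of sauce base (finishes minute 72, plus 20-minute gap → minute 92); mise en place (finishes minute 50). That puts its earliest start at minute 92; it finishes at 92 + 65 = minute 157.

157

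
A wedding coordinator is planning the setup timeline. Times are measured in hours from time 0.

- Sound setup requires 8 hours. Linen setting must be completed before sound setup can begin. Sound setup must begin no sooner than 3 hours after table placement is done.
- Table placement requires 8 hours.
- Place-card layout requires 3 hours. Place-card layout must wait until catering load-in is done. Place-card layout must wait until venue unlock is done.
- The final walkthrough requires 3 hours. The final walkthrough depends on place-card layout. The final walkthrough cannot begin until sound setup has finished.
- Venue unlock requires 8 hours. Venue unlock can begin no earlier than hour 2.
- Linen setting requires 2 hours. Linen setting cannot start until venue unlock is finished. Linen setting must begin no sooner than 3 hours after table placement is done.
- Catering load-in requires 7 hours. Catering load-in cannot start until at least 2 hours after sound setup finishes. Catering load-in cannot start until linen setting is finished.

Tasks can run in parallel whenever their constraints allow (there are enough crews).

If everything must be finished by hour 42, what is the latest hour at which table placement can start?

6

To finish by hour 42, the final walkthrough (duration 3) must start no later than hour 39.
Since the final walkthrough (must start by hour 39) depends on it, place-card layout must finish by hour 39. Backing off its 3-hour duration gives a latest start of hour 36.
Since place-card layout (must start by hour 36) depends on it, catering load-in must finish by hour 36. Backing off its 7-hour duration gives a latest start of hour 29.
Sound setup feeds catering load-in (must start by hour 29, minus 2-hour gap → hour 27); the final walkthrough (must start by hour 39). Taking the minimum, sound setup must finish by hour 27 and start by 27 − 8 = hour 19.
Linen setting must finish in time for sound setup (must start by hour 19); catering load-in (must start by hour 29). The tightest is hour 19, so linen setting must start by 19 − 2 = hour 17.
Table placement feeds linen setting (must start by hour 17, minus 3-hour gap → hour 14); sound setup (must start by hour 19, minus 3-hour gap → hour 16). Taking the minimum, table placement must finish by hour 14 and start by 14 − 8 = hour 6.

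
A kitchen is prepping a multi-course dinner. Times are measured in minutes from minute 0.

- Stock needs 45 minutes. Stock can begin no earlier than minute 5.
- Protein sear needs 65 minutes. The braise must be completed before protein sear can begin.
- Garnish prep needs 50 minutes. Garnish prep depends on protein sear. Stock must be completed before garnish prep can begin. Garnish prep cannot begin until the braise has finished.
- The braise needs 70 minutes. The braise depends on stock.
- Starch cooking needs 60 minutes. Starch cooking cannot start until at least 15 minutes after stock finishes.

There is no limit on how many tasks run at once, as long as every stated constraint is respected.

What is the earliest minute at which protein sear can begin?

120

After its own release at minute 5, stock can start at minute 5 and finishes at minute 50.
The braise cannot begin until stock (finishes minute 50). It runs from minute 50 to 50 + 70 = minute 120.
Protein sear waits on the braise (finishes minute 120), so the earliest it can start is minute 120.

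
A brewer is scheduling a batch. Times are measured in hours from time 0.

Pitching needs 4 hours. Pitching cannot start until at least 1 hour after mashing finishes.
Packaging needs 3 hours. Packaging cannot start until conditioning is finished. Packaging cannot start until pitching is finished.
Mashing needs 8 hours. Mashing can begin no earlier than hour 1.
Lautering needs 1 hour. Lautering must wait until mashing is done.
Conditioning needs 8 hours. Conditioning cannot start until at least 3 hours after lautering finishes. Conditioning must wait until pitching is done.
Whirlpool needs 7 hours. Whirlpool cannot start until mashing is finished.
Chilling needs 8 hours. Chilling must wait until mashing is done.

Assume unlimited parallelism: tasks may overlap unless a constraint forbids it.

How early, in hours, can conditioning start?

14

Mashing waits on its own release at hour 1, so it starts at hour 1 and finishes at 1 + 8 = hour 9.
Pitching waits on mashing (finishes hour 9, plus 1-hour gap → hour 10), so it starts at hour 10 and finishes at 10 + 4 = hour 14.
After mashing (finishes hour 9), lautering can start at hour 9 and finishes at hour 10.
Conditioning waits on lautering (finishes hour 10, plus 3-hour gap → hour 13); pitching (finishes hour 14). The latest of these is hour 14, which is the earliest conditioning can start.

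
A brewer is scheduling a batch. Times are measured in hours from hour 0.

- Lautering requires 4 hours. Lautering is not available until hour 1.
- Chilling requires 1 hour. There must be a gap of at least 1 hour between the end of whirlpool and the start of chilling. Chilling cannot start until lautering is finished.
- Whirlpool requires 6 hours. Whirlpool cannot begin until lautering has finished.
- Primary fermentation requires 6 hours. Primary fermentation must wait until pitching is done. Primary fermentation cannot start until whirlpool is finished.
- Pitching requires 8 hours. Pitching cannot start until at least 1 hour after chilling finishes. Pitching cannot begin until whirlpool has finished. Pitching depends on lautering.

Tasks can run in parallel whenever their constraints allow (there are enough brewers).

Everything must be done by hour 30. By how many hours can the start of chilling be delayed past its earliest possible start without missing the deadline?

2

Lautering cannot begin until its own release at hour 1. It runs from hour 1 to 1 + 4 = hour 5.
Whirlpool waits on lautering (finishes hour 5), so it starts at hour 5 and finishes at 5 + 6 = hour 11.
Chilling cannot start until whirlpool (finishes hour 11, plus 1-hour gap → hour 12); lautering (finishes hour 5). The controlling bound is hour 12, so chilling finishes at 12 + 1 = hour 13.

Working backward from the deadline:
Primary fermentation has no dependents, so it just needs to finish by hour 30. Starting by 30 − 6 = hour 24 achieves that.
Pitching has to be done before primary fermentation (must start by hour 24). That means finishing by hour 24, i.e. starting by 24 − 8 = hour 16.
Since pitching (must start by hour 16, minus 1-hour gap → hour 15) depends on it, chilling must finish by hour 15. Backing off its 1-hour duration gives a latest start of hour 14.
So chilling can start as early as hour 12 and as late as hour 14, giving 14 − 12 = 2 hours of slack.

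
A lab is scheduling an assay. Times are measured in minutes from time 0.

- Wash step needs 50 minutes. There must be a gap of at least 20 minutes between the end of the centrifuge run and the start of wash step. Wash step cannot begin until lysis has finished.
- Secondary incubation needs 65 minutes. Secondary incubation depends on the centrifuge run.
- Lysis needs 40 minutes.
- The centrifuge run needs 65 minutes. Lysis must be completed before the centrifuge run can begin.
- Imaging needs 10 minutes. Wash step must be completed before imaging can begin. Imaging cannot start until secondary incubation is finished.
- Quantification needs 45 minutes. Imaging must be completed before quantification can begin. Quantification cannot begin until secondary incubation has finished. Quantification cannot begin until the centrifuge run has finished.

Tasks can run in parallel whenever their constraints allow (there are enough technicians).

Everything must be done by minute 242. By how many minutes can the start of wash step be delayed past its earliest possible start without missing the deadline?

Lysis can start immediately at minute 0; it finishes at minute 40.
The centrifuge run cannot begin until lysis (finishes minute 40). It runs from minute 40 to 40 + 65 = minute 105.
Wash step needs all of the centrifuge run (finishes minute 105, plus 20-minute gap → minute 125); lysis (finishes minute 40). That puts its earliest start at minute 125; it finishes at 125 + 50 = minute 175.

Working backward from the deadline:
Quantification must finish by minute 242; it takes 45 minutes, so it must start by 242 − 45 = minute 197.
Imaging feeds into quantification (must start by minute 197); so imaging must finish by minute 197 and therefore start by minute 187.
Wash step feeds into imaging (must start by minute 187); so wash step must finish by minute 187 and therefore start by minute 137.
So wash step can start as early as minute 125 and as late as minute 137, giving 137 − 125 = 12 minutes of slack.

12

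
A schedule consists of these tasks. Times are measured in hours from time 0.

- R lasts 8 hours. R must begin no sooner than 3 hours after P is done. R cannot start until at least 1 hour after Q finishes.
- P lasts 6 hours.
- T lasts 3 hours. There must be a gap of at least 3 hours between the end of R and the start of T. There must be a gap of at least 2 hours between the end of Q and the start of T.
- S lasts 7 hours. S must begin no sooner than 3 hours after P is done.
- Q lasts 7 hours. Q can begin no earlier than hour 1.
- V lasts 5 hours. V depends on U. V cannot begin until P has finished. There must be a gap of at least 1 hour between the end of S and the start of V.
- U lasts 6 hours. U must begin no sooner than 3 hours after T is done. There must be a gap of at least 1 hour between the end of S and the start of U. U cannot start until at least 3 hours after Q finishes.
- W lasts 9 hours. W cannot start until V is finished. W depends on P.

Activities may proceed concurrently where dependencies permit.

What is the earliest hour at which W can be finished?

46

Q waits on its own release at hour 1, so it starts at hour 1 and finishes at 1 + 7 = hour 8.
Nothing blocks P, so it runs from hour 0 to hour 6.
After P (finishes hour 6, plus 3-hour gap → hour 9), S can start at hour 9 and finishes at hour 16.
R cannot start until P (finishes hour 6, plus 3-hour gap → hour 9); Q (finishes hour 8, plus 1-hour gap → hour 9). The controlling bound is hour 9, so R finishes at 9 + 8 = hour 17.
For T: R (finishes hour 17, plus 3-hour gap → hour 20); Q (finishes hour 8, plus 2-hour gap → hour 10). Taking the maximum gives a start of hour 20, and it finishes at 20 + 3 = hour 23.
U needs all of T (finishes hour 23, plus 3-hour gap → hour 26); S (finishes hour 16, plus 1-hour gap → hour 17); Q (finishes hour 8, plus 3-hour gap → hour 11). That puts its earliest start at hour 26; it finishes at 26 + 6 = hour 32.
V cannot start until U (finishes hour 32); P (finishes hour 6); S (finishes hour 16, plus 1-hour gap → hour 17). The controlling bound is hour 32, so V finishes at 32 + 5 = hour 37.
W cannot start until V (finishes hour 37); P (finishes hour 6). The controlling bound is hour 37, so W finishes at 37 + 9 = hour 46.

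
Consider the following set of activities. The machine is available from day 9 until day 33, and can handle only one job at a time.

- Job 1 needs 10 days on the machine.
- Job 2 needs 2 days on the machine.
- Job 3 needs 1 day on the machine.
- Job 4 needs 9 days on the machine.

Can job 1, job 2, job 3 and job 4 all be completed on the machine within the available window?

Yes

The machine window is 33 − 9 = 24 days.
Running back to back, the jobs need 10 + 2 + 1 + 9 = 22 days on the machine.
Since 22 ≤ 24, they fit within the window.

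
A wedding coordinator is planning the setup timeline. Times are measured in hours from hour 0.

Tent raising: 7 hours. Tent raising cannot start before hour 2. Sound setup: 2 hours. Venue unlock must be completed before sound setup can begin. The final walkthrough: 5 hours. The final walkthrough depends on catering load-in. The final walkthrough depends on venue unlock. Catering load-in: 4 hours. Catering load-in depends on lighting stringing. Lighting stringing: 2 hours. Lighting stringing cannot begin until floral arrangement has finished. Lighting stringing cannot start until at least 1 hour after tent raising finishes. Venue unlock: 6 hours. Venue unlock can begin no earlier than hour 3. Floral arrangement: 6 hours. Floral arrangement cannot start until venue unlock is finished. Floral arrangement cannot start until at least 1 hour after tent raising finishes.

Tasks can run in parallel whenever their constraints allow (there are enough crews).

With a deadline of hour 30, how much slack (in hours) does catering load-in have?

3

Tent raising cannot begin until its own release at hour 2. It runs from hour 2 to 2 + 7 = hour 9.
Venue unlock waits on its own release at hour 3, so it starts at hour 3 and finishes at 3 + 6 = hour 9.
Floral arrangement cannot start until venue unlock (finishes hour 9); tent raising (finishes hour 9, plus 1-hour gap → hour 10). The controlling bound is hour 10, so floral arrangement finishes at 10 + 6 = hour 16.
For lighting stringing: floral arrangement (finishes hour 16); tent raising (finishes hour 9, plus 1-hour gap → hour 10). Taking the maximum gives a start of hour 16, and it finishes at 16 + 2 = hour 18.
After lighting stringing (finishes hour 18), catering load-in can start at hour 18 and finishes at hour 22.

Working backward from the deadline:
The final walkthrough has no dependents, so it just needs to finish by hour 30. Starting by 30 − 5 = hour 25 achieves that.
Catering load-in must finish before the final walkthrough (must start by hour 25). With a 4-hour duration, catering load-in must start by 25 − 4 = hour 21.
So catering load-in can start as early as hour 18 and as late as hour 21, giving 21 − 18 = 3 hours of slack.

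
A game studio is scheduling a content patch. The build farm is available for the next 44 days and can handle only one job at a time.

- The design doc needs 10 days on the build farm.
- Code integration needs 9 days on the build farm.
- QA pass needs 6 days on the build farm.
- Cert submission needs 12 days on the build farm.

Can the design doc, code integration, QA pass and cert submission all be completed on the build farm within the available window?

Running back to back, the jobs need 10 + 9 + 6 + 12 = 37 days on the build farm.
Since 37 ≤ 44, they fit within the window.

Yes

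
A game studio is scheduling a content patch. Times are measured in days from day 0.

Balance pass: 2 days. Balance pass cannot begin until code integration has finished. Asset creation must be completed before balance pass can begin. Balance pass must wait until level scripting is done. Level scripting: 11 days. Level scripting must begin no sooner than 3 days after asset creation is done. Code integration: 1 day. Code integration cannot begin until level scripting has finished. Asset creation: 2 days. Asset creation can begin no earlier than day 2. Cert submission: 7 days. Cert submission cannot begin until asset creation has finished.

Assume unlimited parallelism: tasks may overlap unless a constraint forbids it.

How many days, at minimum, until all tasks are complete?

Asset creation waits on its own release at day 2, so it starts at day 2 and finishes at 2 + 2 = day 4.
Cert submission cannot begin until asset creation (finishes day 4). It runs from day 4 to 4 + 7 = day 11.
After asset creation (finishes day 4, plus 3-day gap → day 7), level scripting can start at day 7 and finishes at day 18.
After level scripting (finishes day 18), code integration can start at day 18 and finishes at day 19.
Balance pass cannot start until code integration (finishes day 19); asset creation (finishes day 4); level scripting (finishes day 18). The controlling bound is day 19, so balance pass finishes at 19 + 2 = day 21.
All tasks are finished once the last one completes. Finish times: Asset creation at 4, Level scripting at 18, Code integration at 19, Balance pass at 21, Cert submission at 11. The latest is day 21.

21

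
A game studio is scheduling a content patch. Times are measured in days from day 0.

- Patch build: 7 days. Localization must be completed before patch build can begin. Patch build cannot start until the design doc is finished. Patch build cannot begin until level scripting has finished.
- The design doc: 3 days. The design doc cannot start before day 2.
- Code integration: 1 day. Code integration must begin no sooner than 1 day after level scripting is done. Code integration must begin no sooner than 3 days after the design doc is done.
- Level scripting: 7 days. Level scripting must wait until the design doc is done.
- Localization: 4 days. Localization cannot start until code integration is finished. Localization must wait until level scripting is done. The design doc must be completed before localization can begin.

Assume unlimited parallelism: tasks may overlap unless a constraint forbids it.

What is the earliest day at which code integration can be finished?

14

After its own release at day 2, the design doc can start at day 2 and finishes at day 5.
Level scripting waits on the design doc (finishes day 5), so it starts at day 5 and finishes at 5 + 7 = day 12.
Code integration needs all of level scripting (finishes day 12, plus 1-day gap → day 13); the design doc (finishes day 5, plus 3-day gap → day 8). That puts its earliest start at day 13; it finishes at 13 + 1 = day 14.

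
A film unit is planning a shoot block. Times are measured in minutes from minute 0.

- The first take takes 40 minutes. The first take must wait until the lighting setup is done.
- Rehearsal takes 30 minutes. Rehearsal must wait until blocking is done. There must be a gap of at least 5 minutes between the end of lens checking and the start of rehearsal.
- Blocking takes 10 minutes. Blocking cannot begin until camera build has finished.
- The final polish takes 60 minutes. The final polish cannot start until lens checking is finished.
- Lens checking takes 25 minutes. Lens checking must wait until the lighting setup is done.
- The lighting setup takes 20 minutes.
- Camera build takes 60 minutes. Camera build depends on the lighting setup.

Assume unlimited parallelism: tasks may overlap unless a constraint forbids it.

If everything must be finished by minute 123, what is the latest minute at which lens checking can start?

Nothing follows rehearsal; the deadline of minute 123 is its only limit. It must start by 123 − 30 = minute 93.
The final polish must finish by minute 123; it takes 60 minutes, so it must start by 123 − 60 = minute 63.
Lens checking has several dependents: rehearsal (must start by minute 93, minus 5-minute gap → minute 88); the final polish (must start by minute 63). The earliest of those limits is minute 63, so lens checking must start by 63 − 25 = minute 38.

38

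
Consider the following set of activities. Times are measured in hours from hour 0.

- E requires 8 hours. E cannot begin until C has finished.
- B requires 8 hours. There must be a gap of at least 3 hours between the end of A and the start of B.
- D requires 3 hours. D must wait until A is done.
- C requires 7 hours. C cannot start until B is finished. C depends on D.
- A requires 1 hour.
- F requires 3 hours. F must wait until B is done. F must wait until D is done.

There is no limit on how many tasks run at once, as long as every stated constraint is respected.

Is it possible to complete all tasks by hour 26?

A can start immediately at hour 0; it finishes at hour 1.
After A (finishes hour 1), D can start at hour 1 and finishes at hour 4.
After A (finishes hour 1, plus 3-hour gap → hour 4), B can start at hour 4 and finishes at hour 12.
F cannot start until B (finishes hour 12); D (finishes hour 4). The controlling bound is hour 12, so F finishes at 12 + 3 = hour 15.
C has to wait for B (finishes hour 12); D (finishes hour 4). The latest of these is hour 12, so C runs hour 12 to 12 + 7 = hour 19.
E waits on C (finishes hour 19), so it starts at hour 19 and finishes at 19 + 8 = hour 27.
The earliest everything can be done is hour 27, which is after the deadline of 26, so it is not possible.

No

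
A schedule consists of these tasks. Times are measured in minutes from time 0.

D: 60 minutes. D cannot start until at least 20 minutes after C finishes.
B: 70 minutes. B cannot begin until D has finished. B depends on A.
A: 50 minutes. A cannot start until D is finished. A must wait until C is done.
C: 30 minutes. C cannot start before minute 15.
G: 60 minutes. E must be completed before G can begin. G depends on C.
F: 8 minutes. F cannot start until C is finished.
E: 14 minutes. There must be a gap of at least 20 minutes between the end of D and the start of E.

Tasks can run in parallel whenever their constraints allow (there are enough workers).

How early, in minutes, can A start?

After its own release at minute 15, C can start at minute 15 and finishes at minute 45.
D cannot begin until C (finishes minute 45, plus 20-minute gap → minute 65). It runs from minute 65 to 65 + 60 = minute 125.
A waits on D (finishes minute 125); C (finishes minute 45). The latest of these is minute 125, which is the earliest A can start.

125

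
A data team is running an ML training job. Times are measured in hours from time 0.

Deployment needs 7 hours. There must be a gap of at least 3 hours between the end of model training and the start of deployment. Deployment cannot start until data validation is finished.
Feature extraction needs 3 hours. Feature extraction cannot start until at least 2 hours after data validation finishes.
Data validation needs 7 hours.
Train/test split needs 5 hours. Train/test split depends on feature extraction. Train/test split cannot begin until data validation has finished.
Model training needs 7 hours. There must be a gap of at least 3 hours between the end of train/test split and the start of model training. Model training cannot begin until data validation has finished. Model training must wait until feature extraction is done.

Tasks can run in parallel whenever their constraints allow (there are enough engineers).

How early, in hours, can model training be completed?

Data validation can start immediately at hour 0; it finishes at hour 7.
Feature extraction cannot begin until data validation (finishes hour 7, plus 2-hour gap → hour 9). It runs from hour 9 to 9 + 3 = hour 12.
Train/test split needs all of feature extraction (finishes hour 12); data validation (finishes hour 7). That puts its earliest start at hour 12; it finishes at 12 + 5 = hour 17.
Model training cannot start until train/test split (finishes hour 17, plus 3-hour gap → hour 20); data validation (finishes hour 7); feature extraction (finishes hour 12). The controlling bound is hour 20, so model training finishes at 20 + 7 = hour 27.

27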